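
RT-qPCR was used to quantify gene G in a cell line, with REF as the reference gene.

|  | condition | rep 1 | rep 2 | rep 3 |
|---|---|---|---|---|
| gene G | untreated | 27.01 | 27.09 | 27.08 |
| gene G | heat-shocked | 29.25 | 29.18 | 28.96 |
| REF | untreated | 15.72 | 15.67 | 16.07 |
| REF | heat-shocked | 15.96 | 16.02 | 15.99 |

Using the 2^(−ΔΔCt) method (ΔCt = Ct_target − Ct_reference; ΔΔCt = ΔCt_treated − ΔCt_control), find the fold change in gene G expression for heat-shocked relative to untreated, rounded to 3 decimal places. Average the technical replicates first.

0.268

Mean Ct: gene G untreated 27.060; gene G heat-shocked 29.130; REF untreated 15.820; REF heat-shocked 15.990
ΔCt(untreated) = 27.060 − 15.820 = 11.240
ΔCt(heat-shocked) = 29.130 − 15.990 = 13.140
ΔΔCt = 13.140 − 11.240 = 1.900
Fold change = 2^(−1.900) = 0.2679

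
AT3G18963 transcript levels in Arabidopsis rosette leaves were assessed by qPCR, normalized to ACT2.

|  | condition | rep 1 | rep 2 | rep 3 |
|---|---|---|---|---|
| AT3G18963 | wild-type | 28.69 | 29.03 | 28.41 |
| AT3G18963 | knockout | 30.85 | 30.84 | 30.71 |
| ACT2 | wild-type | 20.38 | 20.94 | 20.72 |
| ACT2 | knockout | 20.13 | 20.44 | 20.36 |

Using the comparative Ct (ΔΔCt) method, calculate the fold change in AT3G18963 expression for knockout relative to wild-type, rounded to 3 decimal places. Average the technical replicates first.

0.182

Mean Ct: AT3G18963 wild-type 28.710; AT3G18963 knockout 30.800; ACT2 wild-type 20.680; ACT2 knockout 20.310
ΔCt(wild-type) = 28.710 − 20.680 = 8.030
ΔCt(knockout) = 30.800 − 20.310 = 10.490
ΔΔCt = 10.490 − 8.030 = 2.460
Fold change = 2^(−2.460) = 0.1817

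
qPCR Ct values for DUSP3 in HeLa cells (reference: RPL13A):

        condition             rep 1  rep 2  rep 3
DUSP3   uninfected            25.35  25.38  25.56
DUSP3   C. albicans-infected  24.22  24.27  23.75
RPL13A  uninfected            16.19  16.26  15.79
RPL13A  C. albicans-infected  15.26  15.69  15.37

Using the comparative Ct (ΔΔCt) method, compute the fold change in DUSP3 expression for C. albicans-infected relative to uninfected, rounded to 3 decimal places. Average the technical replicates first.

1.636

Mean Ct: DUSP3 uninfected 25.430; DUSP3 C. albicans-infected 24.080; RPL13A uninfected 16.080; RPL13A C. albicans-infected 15.440
ΔCt(uninfected) = 25.430 − 16.080 = 9.350
ΔCt(C. albicans-infected) = 24.080 − 15.440 = 8.640
ΔΔCt = 8.640 − 9.350 = -0.710
Fold change = 2^(−(-0.710)) = 2^0.710 = 1.6358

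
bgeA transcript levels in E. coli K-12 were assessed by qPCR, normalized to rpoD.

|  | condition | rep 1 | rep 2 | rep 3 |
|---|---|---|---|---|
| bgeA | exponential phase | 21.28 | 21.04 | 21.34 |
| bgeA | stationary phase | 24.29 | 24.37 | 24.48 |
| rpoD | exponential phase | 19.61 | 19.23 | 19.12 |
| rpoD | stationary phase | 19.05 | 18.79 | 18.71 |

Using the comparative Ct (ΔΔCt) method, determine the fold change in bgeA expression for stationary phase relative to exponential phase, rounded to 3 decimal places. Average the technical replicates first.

0.081

Mean Ct: bgeA exponential phase 21.220; bgeA stationary phase 24.380; rpoD exponential phase 19.320; rpoD stationary phase 18.850
ΔCt(exponential phase) = 21.220 − 19.320 = 1.900
ΔCt(stationary phase) = 24.380 − 18.850 = 5.530
ΔΔCt = 5.530 − 1.900 = 3.630
Fold change = 2^(−3.630) = 0.0808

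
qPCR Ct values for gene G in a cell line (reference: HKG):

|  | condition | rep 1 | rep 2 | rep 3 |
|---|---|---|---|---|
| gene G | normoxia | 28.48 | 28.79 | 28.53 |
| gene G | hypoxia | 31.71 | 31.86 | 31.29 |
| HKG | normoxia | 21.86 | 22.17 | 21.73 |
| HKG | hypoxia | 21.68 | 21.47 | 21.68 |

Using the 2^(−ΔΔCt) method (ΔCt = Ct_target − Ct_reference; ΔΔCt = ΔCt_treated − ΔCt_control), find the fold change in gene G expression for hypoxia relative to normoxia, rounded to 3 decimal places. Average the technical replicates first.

0.099

Mean Ct: gene G normoxia 28.600; gene G hypoxia 31.620; HKG normoxia 21.920; HKG hypoxia 21.610
ΔCt(normoxia) = 28.600 − 21.920 = 6.680
ΔCt(hypoxia) = 31.620 − 21.610 = 10.010
ΔΔCt = 10.010 − 6.680 = 3.330
Fold change = 2^(−3.330) = 0.0994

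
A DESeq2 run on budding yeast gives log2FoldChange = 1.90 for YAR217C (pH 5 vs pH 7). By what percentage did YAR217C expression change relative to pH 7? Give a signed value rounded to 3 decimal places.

273.213%

Fold change = 2^(1.90) = 3.7321
Percent change = (FC − 1) × 100% = (3.7321 − 1) × 100 = 273.213%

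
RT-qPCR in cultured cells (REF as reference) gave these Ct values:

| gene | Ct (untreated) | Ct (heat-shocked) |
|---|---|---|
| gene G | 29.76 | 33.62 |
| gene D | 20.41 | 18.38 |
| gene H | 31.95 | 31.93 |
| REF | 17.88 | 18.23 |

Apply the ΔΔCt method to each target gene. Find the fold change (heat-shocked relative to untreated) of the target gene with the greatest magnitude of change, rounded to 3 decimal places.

gene G: ΔΔCt = (33.62−18.23) − (29.76−17.88) = 15.39 − 11.88 = 3.51; fold change = 2^-3.51 = 0.088
gene D: ΔΔCt = (18.38−18.23) − (20.41−17.88) = 0.15 − 2.53 = -2.38; fold change = 2^2.38 = 5.205
gene H: ΔΔCt = (31.93−18.23) − (31.95−17.88) = 13.70 − 14.07 = -0.37; fold change = 2^0.37 = 1.292
gene G has the largest |ΔΔCt| = 3.51.

0.088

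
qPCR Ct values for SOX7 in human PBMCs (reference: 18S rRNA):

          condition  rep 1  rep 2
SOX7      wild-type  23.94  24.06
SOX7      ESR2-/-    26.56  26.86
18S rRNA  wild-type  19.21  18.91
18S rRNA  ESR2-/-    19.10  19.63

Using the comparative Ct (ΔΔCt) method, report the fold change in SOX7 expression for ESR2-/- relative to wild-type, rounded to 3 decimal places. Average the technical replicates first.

0.189

Mean Ct: SOX7 wild-type 24.000; SOX7 ESR2-/- 26.710; 18S rRNA wild-type 19.060; 18S rRNA ESR2-/- 19.365
ΔCt(wild-type) = 24.000 − 19.060 = 4.940
ΔCt(ESR2-/-) = 26.710 − 19.365 = 7.345
ΔΔCt = 7.345 − 4.940 = 2.405
Fold change = 2^(−2.405) = 0.1888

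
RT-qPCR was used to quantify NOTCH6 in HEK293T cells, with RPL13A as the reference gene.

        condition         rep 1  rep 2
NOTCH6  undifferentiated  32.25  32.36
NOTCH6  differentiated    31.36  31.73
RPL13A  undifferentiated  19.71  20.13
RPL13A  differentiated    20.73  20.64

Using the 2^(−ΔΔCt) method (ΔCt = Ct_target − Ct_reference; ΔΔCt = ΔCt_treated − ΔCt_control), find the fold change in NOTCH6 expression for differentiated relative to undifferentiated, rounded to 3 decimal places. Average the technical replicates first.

2.878

Mean Ct: NOTCH6 undifferentiated 32.305; NOTCH6 differentiated 31.545; RPL13A undifferentiated 19.920; RPL13A differentiated 20.685
ΔCt(undifferentiated) = 32.305 − 19.920 = 12.385
ΔCt(differentiated) = 31.545 − 20.685 = 10.860
ΔΔCt = 10.860 − 12.385 = -1.525
Fold change = 2^(−(-1.525)) = 2^1.525 = 2.8779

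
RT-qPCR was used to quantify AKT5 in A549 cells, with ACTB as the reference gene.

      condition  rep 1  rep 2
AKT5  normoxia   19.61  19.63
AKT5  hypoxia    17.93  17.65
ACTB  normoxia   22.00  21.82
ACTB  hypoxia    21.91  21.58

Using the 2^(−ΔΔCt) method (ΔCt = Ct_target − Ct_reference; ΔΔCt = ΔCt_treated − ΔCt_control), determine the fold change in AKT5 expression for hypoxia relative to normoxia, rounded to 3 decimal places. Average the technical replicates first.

3.171

Mean Ct: AKT5 normoxia 19.620; AKT5 hypoxia 17.790; ACTB normoxia 21.910; ACTB hypoxia 21.745
ΔCt(normoxia) = 19.620 − 21.910 = -2.290
ΔCt(hypoxia) = 17.790 − 21.745 = -3.955
ΔΔCt = -3.955 − (-2.290) = -1.665
Fold change = 2^(−(-1.665)) = 2^1.665 = 3.1711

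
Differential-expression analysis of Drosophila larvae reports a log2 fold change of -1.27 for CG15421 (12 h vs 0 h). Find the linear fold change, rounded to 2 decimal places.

0.41

Fold change = 2^(-1.27) = 0.415
That is, CG15421 drops to 41.5% of the 0 h level.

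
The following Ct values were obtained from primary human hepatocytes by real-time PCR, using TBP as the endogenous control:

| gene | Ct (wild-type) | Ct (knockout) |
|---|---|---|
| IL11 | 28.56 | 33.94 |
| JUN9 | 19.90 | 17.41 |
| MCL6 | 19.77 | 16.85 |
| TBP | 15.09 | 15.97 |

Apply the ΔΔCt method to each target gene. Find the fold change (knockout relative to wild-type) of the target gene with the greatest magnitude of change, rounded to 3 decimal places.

0.044

IL11: ΔΔCt = (33.94−15.97) − (28.56−15.09) = 17.97 − 13.47 = 4.50; fold change = 2^-4.50 = 0.044
JUN9: ΔΔCt = (17.41−15.97) − (19.90−15.09) = 1.44 − 4.81 = -3.37; fold change = 2^3.37 = 10.339
MCL6: ΔΔCt = (16.85−15.97) − (19.77−15.09) = 0.88 − 4.68 = -3.80; fold change = 2^3.80 = 13.929
IL11 has the largest |ΔΔCt| = 4.50.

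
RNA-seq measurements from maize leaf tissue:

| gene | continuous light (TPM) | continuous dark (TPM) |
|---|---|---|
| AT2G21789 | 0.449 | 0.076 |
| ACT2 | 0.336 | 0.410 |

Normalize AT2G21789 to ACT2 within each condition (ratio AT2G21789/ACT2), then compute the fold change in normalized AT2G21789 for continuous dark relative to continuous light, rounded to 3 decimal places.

AT2G21789/ACT2 (continuous light) = 0.449 / 0.336 = 1.3363
AT2G21789/ACT2 (continuous dark) = 0.076 / 0.410 = 0.18537
Fold change = 0.18537 / 1.3363 = 0.1387

0.139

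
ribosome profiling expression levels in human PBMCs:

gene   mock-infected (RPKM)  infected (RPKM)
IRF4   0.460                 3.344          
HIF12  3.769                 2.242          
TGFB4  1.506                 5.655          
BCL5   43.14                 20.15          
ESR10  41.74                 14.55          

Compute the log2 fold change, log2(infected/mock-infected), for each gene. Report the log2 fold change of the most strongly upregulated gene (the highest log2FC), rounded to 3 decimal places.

2.862

log2(3.344/0.460) = 2.862  (IRF4)
log2(2.242/3.769) = -0.749  (HIF12)
log2(5.655/1.506) = 1.909  (TGFB4)
log2(20.15/43.14) = -1.098  (BCL5)
log2(14.55/41.74) = -1.520  (ESR10)
IRF4 is most strongly upregulated.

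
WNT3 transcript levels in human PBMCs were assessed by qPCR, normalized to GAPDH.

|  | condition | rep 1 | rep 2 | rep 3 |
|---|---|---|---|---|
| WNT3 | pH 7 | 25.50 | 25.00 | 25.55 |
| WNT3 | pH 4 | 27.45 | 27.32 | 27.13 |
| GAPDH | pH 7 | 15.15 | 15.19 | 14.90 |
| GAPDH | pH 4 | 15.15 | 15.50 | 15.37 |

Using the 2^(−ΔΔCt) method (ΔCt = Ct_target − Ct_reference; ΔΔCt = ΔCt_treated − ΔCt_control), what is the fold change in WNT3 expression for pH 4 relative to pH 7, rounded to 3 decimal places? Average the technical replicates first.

Mean Ct: WNT3 pH 7 25.350; WNT3 pH 4 27.300; GAPDH pH 7 15.080; GAPDH pH 4 15.340
ΔCt(pH 7) = 25.350 − 15.080 = 10.270
ΔCt(pH 4) = 27.300 − 15.340 = 11.960
ΔΔCt = 11.960 − 10.270 = 1.690
Fold change = 2^(−1.690) = 0.3099

0.310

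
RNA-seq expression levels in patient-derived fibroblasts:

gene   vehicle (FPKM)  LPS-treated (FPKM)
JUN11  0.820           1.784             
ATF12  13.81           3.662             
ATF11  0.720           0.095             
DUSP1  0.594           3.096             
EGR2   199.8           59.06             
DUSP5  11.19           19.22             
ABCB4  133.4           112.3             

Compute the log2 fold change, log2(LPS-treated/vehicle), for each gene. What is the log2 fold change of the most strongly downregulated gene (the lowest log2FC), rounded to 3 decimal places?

log2(1.784/0.820) = 1.121  (JUN11)
log2(3.662/13.81) = -1.915  (ATF12)
log2(0.095/0.720) = -2.922  (ATF11)
log2(3.096/0.594) = 2.382  (DUSP1)
log2(59.06/199.8) = -1.758  (EGR2)
log2(19.22/11.19) = 0.780  (DUSP5)
log2(112.3/133.4) = -0.248  (ABCB4)
ATF11 is most strongly downregulated.

-2.922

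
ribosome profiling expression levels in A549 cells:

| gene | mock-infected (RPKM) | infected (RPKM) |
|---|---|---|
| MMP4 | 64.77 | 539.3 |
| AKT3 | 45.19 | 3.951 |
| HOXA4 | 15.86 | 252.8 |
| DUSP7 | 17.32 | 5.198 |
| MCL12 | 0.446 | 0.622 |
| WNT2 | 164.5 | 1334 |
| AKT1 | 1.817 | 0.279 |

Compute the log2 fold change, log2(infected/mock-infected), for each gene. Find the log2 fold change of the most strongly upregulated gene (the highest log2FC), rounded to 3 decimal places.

log2(539.3/64.77) = 3.058  (MMP4)
log2(3.951/45.19) = -3.516  (AKT3)
log2(252.8/15.86) = 3.995  (HOXA4)
log2(5.198/17.32) = -1.736  (DUSP7)
log2(0.622/0.446) = 0.480  (MCL12)
log2(1334/164.5) = 3.020  (WNT2)
log2(0.279/1.817) = -2.703  (AKT1)
HOXA4 is most strongly upregulated.

3.995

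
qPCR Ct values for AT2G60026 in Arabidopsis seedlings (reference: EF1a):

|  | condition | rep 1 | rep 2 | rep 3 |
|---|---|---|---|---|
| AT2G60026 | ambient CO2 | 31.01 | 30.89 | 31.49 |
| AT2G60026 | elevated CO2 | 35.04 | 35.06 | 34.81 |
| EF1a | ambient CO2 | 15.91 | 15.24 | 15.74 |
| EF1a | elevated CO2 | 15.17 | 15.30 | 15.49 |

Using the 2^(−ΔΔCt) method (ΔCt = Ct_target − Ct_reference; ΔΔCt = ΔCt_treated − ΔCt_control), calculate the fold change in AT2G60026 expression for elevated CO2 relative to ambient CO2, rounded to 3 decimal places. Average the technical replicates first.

Mean Ct: AT2G60026 ambient CO2 31.130; AT2G60026 elevated CO2 34.970; EF1a ambient CO2 15.630; EF1a elevated CO2 15.320
ΔCt(ambient CO2) = 31.130 − 15.630 = 15.500
ΔCt(elevated CO2) = 34.970 − 15.320 = 19.650
ΔΔCt = 19.650 − 15.500 = 4.150
Fold change = 2^(−4.150) = 0.0563

0.056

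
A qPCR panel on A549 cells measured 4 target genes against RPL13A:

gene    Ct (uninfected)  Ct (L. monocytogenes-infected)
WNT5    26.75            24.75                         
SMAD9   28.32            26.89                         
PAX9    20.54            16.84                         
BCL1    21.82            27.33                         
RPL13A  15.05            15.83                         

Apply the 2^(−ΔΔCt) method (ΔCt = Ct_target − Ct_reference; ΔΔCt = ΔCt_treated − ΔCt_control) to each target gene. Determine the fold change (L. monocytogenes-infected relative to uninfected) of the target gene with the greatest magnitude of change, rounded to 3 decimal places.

WNT5: ΔΔCt = (24.75−15.83) − (26.75−15.05) = 8.92 − 11.70 = -2.78; fold change = 2^2.78 = 6.869
SMAD9: ΔΔCt = (26.89−15.83) − (28.32−15.05) = 11.06 − 13.27 = -2.21; fold change = 2^2.21 = 4.627
PAX9: ΔΔCt = (16.84−15.83) − (20.54−15.05) = 1.01 − 5.49 = -4.48; fold change = 2^4.48 = 22.316
BCL1: ΔΔCt = (27.33−15.83) − (21.82−15.05) = 11.50 − 6.77 = 4.73; fold change = 2^-4.73 = 0.038
BCL1 has the largest |ΔΔCt| = 4.73.

0.038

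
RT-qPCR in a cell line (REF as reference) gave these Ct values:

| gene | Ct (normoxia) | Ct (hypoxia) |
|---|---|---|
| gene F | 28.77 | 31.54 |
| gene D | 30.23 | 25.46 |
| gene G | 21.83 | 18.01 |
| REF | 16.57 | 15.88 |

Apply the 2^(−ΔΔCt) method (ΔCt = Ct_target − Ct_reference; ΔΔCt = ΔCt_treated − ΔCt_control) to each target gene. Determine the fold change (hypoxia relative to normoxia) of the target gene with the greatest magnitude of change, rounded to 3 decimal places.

16.912

gene F: ΔΔCt = (31.54−15.88) − (28.77−16.57) = 15.66 − 12.20 = 3.46; fold change = 2^-3.46 = 0.091
gene D: ΔΔCt = (25.46−15.88) − (30.23−16.57) = 9.58 − 13.66 = -4.08; fold change = 2^4.08 = 16.912
gene G: ΔΔCt = (18.01−15.88) − (21.83−16.57) = 2.13 − 5.26 = -3.13; fold change = 2^3.13 = 8.754
gene D has the largest |ΔΔCt| = 4.08.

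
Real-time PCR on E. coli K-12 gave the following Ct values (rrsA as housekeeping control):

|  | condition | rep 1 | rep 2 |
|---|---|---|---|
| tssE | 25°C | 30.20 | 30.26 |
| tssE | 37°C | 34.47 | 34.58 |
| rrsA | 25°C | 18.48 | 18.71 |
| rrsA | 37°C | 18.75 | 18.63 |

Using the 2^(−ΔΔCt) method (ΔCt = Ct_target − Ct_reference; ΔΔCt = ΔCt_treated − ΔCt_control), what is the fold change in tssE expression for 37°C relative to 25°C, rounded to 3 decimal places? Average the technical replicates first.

Mean Ct: tssE 25°C 30.230; tssE 37°C 34.525; rrsA 25°C 18.595; rrsA 37°C 18.690
ΔCt(25°C) = 30.230 − 18.595 = 11.635
ΔCt(37°C) = 34.525 − 18.690 = 15.835
ΔΔCt = 15.835 − 11.635 = 4.200
Fold change = 2^(−4.200) = 0.0544

0.054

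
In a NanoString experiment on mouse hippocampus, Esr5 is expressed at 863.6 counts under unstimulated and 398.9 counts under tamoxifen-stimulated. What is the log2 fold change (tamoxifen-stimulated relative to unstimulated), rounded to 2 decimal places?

Fold change = 398.9 / 863.6 = 0.4619
log2(0.4619) = -1.114

-1.11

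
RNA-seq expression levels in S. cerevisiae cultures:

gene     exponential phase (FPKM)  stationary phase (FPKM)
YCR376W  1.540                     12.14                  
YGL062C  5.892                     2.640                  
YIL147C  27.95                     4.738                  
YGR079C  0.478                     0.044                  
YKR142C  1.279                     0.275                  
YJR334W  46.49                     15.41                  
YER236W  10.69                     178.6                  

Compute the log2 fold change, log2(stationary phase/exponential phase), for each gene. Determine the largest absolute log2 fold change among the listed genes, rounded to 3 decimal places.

log2(12.14/1.540) = 2.979  (YCR376W)
log2(2.640/5.892) = -1.158  (YGL062C)
log2(4.738/27.95) = -2.560  (YIL147C)
log2(0.044/0.478) = -3.441  (YGR079C)
log2(0.275/1.279) = -2.218  (YKR142C)
log2(15.41/46.49) = -1.593  (YJR334W)
log2(178.6/10.69) = 4.062  (YER236W)
The largest magnitude belongs to YER236W.

4.062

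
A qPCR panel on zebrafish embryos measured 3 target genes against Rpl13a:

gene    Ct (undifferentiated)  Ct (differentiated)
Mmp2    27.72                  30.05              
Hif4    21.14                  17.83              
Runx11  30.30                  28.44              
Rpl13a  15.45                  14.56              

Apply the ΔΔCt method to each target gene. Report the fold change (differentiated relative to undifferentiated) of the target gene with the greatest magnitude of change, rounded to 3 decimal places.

Mmp2: ΔΔCt = (30.05−14.56) − (27.72−15.45) = 15.49 − 12.27 = 3.22; fold change = 2^-3.22 = 0.107
Hif4: ΔΔCt = (17.83−14.56) − (21.14−15.45) = 3.27 − 5.69 = -2.42; fold change = 2^2.42 = 5.352
Runx11: ΔΔCt = (28.44−14.56) − (30.30−15.45) = 13.88 − 14.85 = -0.97; fold change = 2^0.97 = 1.959
Mmp2 has the largest |ΔΔCt| = 3.22.

0.107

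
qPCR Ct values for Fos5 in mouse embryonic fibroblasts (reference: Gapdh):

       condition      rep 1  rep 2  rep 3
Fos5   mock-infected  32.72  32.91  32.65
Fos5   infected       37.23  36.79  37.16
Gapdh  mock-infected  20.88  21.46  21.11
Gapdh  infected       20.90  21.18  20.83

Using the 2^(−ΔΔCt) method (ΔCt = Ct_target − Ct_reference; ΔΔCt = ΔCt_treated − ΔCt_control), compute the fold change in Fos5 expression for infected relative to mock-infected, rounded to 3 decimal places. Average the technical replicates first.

0.045

Mean Ct: Fos5 mock-infected 32.760; Fos5 infected 37.060; Gapdh mock-infected 21.150; Gapdh infected 20.970
ΔCt(mock-infected) = 32.760 − 21.150 = 11.610
ΔCt(infected) = 37.060 − 20.970 = 16.090
ΔΔCt = 16.090 − 11.610 = 4.480
Fold change = 2^(−4.480) = 0.0448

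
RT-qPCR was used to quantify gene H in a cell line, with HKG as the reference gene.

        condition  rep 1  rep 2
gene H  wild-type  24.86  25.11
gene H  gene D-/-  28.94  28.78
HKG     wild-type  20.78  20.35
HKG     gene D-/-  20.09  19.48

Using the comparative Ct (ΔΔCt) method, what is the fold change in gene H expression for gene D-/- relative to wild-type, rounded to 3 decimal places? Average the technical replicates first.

0.040

Mean Ct: gene H wild-type 24.985; gene H gene D-/- 28.860; HKG wild-type 20.565; HKG gene D-/- 19.785
ΔCt(wild-type) = 24.985 − 20.565 = 4.420
ΔCt(gene D-/-) = 28.860 − 19.785 = 9.075
ΔΔCt = 9.075 − 4.420 = 4.655
Fold change = 2^(−4.655) = 0.0397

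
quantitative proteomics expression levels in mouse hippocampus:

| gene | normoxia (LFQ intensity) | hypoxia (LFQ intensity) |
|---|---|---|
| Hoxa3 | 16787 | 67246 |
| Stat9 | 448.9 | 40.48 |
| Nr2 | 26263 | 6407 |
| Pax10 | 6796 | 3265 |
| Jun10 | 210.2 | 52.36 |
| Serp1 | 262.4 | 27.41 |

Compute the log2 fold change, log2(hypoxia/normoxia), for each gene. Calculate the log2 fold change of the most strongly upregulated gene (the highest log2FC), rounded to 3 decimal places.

2.002

log2(67246/16787) = 2.002  (Hoxa3)
log2(40.48/448.9) = -3.471  (Stat9)
log2(6407/26263) = -2.035  (Nr2)
log2(3265/6796) = -1.058  (Pax10)
log2(52.36/210.2) = -2.005  (Jun10)
log2(27.41/262.4) = -3.259  (Serp1)
Hoxa3 is most strongly upregulated.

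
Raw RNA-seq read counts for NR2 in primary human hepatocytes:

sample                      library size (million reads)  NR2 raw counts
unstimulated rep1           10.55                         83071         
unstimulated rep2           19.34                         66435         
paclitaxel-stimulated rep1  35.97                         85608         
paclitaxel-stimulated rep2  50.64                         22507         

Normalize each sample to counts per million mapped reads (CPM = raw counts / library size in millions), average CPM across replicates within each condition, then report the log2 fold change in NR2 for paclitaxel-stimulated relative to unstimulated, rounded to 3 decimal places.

CPM(unstimulated rep1) = 83071 / 10.55 = 7874.0284
CPM(unstimulated rep2) = 66435 / 19.34 = 3435.1086
CPM(paclitaxel-stimulated rep1) = 85608 / 35.97 = 2379.9833
CPM(paclitaxel-stimulated rep2) = 22507 / 50.64 = 444.4510
mean CPM(unstimulated) = 5654.5685; mean CPM(paclitaxel-stimulated) = 1412.2172
Fold change = 1412.2172 / 5654.5685 = 0.24975
log2(0.24975) = -2.0015

-2.001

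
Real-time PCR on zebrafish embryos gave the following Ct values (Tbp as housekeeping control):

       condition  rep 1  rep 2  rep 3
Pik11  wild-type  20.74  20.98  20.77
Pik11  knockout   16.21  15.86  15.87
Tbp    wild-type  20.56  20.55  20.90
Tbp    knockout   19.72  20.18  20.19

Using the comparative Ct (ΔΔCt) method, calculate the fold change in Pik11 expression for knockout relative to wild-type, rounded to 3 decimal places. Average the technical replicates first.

Mean Ct: Pik11 wild-type 20.830; Pik11 knockout 15.980; Tbp wild-type 20.670; Tbp knockout 20.030
ΔCt(wild-type) = 20.830 − 20.670 = 0.160
ΔCt(knockout) = 15.980 − 20.030 = -4.050
ΔΔCt = -4.050 − 0.160 = -4.210
Fold change = 2^(−(-4.210)) = 2^4.210 = 18.5070

18.507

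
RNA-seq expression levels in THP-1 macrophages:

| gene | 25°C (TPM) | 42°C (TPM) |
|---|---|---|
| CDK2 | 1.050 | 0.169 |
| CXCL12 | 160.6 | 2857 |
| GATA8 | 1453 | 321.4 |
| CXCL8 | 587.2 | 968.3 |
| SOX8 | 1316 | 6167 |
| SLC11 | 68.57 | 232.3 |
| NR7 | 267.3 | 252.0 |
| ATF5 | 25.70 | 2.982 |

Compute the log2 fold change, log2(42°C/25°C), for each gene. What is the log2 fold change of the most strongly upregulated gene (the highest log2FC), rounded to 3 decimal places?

4.153

log2(0.169/1.050) = -2.635  (CDK2)
log2(2857/160.6) = 4.153  (CXCL12)
log2(321.4/1453) = -2.177  (GATA8)
log2(968.3/587.2) = 0.722  (CXCL8)
log2(6167/1316) = 2.228  (SOX8)
log2(232.3/68.57) = 1.760  (SLC11)
log2(252.0/267.3) = -0.085  (NR7)
log2(2.982/25.70) = -3.107  (ATF5)
CXCL12 is most strongly upregulated.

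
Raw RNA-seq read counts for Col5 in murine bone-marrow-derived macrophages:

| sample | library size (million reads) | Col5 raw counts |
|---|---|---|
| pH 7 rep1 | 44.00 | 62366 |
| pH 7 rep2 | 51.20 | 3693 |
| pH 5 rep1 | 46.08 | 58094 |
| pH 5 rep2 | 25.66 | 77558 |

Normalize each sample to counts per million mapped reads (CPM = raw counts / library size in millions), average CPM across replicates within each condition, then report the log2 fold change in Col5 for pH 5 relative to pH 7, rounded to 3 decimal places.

1.524

CPM(pH 7 rep1) = 62366 / 44.00 = 1417.4091
CPM(pH 7 rep2) = 3693 / 51.20 = 72.1289
CPM(pH 5 rep1) = 58094 / 46.08 = 1260.7205
CPM(pH 5 rep2) = 77558 / 25.66 = 3022.5253
mean CPM(pH 7) = 744.7690; mean CPM(pH 5) = 2141.6229
Fold change = 2141.6229 / 744.7690 = 2.87555
log2(2.87555) = 1.5238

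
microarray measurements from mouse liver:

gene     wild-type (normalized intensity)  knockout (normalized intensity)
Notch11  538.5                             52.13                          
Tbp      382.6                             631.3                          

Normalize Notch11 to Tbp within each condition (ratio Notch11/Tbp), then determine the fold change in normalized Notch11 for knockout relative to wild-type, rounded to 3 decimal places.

Notch11/Tbp (wild-type) = 538.5 / 382.6 = 1.4075
Notch11/Tbp (knockout) = 52.13 / 631.3 = 0.082576
Fold change = 0.082576 / 1.4075 = 0.0587

0.059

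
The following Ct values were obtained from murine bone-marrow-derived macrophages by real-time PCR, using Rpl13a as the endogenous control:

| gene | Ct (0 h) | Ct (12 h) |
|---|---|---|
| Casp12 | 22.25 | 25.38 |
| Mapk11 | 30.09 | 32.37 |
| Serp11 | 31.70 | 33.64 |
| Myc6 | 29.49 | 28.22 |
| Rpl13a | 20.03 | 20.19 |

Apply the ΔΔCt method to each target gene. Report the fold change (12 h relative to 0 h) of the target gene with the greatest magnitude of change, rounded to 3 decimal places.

Casp12: ΔΔCt = (25.38−20.19) − (22.25−20.03) = 5.19 − 2.22 = 2.97; fold change = 2^-2.97 = 0.128
Mapk11: ΔΔCt = (32.37−20.19) − (30.09−20.03) = 12.18 − 10.06 = 2.12; fold change = 2^-2.12 = 0.230
Serp11: ΔΔCt = (33.64−20.19) − (31.70−20.03) = 13.45 − 11.67 = 1.78; fold change = 2^-1.78 = 0.291
Myc6: ΔΔCt = (28.22−20.19) − (29.49−20.03) = 8.03 − 9.46 = -1.43; fold change = 2^1.43 = 2.694
Casp12 has the largest |ΔΔCt| = 2.97.

0.128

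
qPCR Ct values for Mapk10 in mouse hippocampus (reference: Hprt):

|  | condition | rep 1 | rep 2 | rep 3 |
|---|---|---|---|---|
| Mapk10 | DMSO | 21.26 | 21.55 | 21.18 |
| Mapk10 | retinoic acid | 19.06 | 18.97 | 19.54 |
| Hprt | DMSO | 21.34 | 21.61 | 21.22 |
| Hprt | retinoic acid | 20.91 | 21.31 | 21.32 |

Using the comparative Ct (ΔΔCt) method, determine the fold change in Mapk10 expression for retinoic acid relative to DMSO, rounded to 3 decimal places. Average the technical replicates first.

Mean Ct: Mapk10 DMSO 21.330; Mapk10 retinoic acid 19.190; Hprt DMSO 21.390; Hprt retinoic acid 21.180
ΔCt(DMSO) = 21.330 − 21.390 = -0.060
ΔCt(retinoic acid) = 19.190 − 21.180 = -1.990
ΔΔCt = -1.990 − (-0.060) = -1.930
Fold change = 2^(−(-1.930)) = 2^1.930 = 3.8106

3.811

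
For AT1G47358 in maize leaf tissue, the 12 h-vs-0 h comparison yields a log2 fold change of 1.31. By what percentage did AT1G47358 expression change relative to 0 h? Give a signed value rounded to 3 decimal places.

Fold change = 2^(1.31) = 2.4794
Percent change = (FC − 1) × 100% = (2.4794 − 1) × 100 = 147.942%

147.942%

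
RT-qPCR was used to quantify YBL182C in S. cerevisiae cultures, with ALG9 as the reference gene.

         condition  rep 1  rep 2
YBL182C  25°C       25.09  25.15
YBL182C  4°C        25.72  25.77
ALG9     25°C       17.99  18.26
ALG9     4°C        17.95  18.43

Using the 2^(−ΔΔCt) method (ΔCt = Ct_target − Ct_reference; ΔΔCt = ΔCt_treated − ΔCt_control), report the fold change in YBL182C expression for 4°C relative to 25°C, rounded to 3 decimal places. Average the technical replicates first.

Mean Ct: YBL182C 25°C 25.120; YBL182C 4°C 25.745; ALG9 25°C 18.125; ALG9 4°C 18.190
ΔCt(25°C) = 25.120 − 18.125 = 6.995
ΔCt(4°C) = 25.745 − 18.190 = 7.555
ΔΔCt = 7.555 − 6.995 = 0.560
Fold change = 2^(−0.560) = 0.6783

0.678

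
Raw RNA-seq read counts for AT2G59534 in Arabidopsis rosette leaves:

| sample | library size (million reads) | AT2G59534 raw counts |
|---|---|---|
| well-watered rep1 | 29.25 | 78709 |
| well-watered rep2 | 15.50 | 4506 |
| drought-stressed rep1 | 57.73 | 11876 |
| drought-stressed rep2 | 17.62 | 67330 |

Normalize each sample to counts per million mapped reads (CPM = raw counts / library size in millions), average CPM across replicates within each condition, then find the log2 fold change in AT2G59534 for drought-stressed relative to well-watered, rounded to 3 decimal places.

CPM(well-watered rep1) = 78709 / 29.25 = 2690.9060
CPM(well-watered rep2) = 4506 / 15.50 = 290.7097
CPM(drought-stressed rep1) = 11876 / 57.73 = 205.7163
CPM(drought-stressed rep2) = 67330 / 17.62 = 3821.2259
mean CPM(well-watered) = 1490.8078; mean CPM(drought-stressed) = 2013.4711
Fold change = 2013.4711 / 1490.8078 = 1.35059
log2(1.35059) = 0.4336

0.434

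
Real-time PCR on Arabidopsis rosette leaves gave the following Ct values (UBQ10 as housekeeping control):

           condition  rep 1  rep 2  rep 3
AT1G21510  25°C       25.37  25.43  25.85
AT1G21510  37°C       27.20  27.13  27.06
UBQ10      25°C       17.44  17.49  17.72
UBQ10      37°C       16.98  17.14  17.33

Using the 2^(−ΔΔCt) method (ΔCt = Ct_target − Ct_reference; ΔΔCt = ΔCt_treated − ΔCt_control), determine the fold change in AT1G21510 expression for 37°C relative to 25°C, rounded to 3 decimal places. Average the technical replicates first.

0.253

Mean Ct: AT1G21510 25°C 25.550; AT1G21510 37°C 27.130; UBQ10 25°C 17.550; UBQ10 37°C 17.150
ΔCt(25°C) = 25.550 − 17.550 = 8.000
ΔCt(37°C) = 27.130 − 17.150 = 9.980
ΔΔCt = 9.980 − 8.000 = 1.980
Fold change = 2^(−1.980) = 0.2535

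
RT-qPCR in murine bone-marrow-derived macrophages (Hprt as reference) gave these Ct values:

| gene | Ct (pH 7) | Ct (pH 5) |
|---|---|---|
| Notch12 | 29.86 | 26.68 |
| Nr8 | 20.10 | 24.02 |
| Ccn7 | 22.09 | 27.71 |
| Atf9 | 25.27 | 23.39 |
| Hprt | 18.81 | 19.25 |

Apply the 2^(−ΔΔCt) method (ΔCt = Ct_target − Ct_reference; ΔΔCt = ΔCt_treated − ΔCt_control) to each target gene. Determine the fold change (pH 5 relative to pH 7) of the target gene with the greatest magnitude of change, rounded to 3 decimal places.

0.028

Notch12: ΔΔCt = (26.68−19.25) − (29.86−18.81) = 7.43 − 11.05 = -3.62; fold change = 2^3.62 = 12.295
Nr8: ΔΔCt = (24.02−19.25) − (20.10−18.81) = 4.77 − 1.29 = 3.48; fold change = 2^-3.48 = 0.090
Ccn7: ΔΔCt = (27.71−19.25) − (22.09−18.81) = 8.46 − 3.28 = 5.18; fold change = 2^-5.18 = 0.028
Atf9: ΔΔCt = (23.39−19.25) − (25.27−18.81) = 4.14 − 6.46 = -2.32; fold change = 2^2.32 = 4.993
Ccn7 has the largest |ΔΔCt| = 5.18.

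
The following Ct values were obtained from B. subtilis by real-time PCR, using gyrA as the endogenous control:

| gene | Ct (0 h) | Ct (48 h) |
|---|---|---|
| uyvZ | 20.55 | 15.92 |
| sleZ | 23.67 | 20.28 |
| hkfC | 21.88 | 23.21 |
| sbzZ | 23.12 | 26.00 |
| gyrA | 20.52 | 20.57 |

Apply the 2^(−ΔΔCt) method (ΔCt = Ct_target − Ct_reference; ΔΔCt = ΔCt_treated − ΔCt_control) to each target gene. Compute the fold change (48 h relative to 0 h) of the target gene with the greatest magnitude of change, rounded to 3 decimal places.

uyvZ: ΔΔCt = (15.92−20.57) − (20.55−20.52) = -4.65 − 0.03 = -4.68; fold change = 2^4.68 = 25.634
sleZ: ΔΔCt = (20.28−20.57) − (23.67−20.52) = -0.29 − 3.15 = -3.44; fold change = 2^3.44 = 10.853
hkfC: ΔΔCt = (23.21−20.57) − (21.88−20.52) = 2.64 − 1.36 = 1.28; fold change = 2^-1.28 = 0.412
sbzZ: ΔΔCt = (26.00−20.57) − (23.12−20.52) = 5.43 − 2.60 = 2.83; fold change = 2^-2.83 = 0.141
uyvZ has the largest |ΔΔCt| = 4.68.

25.634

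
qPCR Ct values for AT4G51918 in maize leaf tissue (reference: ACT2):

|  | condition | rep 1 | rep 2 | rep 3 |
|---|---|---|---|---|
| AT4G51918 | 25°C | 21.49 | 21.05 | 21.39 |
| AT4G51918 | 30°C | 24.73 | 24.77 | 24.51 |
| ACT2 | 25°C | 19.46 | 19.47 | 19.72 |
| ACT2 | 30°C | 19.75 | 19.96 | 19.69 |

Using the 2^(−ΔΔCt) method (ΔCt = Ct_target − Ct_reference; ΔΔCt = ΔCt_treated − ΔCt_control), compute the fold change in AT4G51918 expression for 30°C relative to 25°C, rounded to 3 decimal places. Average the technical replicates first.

0.116

Mean Ct: AT4G51918 25°C 21.310; AT4G51918 30°C 24.670; ACT2 25°C 19.550; ACT2 30°C 19.800
ΔCt(25°C) = 21.310 − 19.550 = 1.760
ΔCt(30°C) = 24.670 − 19.800 = 4.870
ΔΔCt = 4.870 − 1.760 = 3.110
Fold change = 2^(−3.110) = 0.1158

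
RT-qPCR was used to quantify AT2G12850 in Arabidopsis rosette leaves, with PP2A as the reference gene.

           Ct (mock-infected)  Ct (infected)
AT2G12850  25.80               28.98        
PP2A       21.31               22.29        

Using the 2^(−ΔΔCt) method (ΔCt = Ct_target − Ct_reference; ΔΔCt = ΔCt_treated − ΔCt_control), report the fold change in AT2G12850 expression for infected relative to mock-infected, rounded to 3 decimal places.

0.218

ΔCt(mock-infected) = 25.800 − 21.310 = 4.490
ΔCt(infected) = 28.980 − 22.290 = 6.690
ΔΔCt = 6.690 − 4.490 = 2.200
Fold change = 2^(−2.200) = 0.2176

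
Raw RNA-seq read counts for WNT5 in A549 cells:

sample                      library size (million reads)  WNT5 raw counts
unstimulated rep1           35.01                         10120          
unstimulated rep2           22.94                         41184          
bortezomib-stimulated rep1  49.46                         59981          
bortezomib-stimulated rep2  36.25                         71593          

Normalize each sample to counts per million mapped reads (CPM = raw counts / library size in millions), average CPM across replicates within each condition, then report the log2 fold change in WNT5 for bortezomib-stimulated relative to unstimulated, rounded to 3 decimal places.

0.613

CPM(unstimulated rep1) = 10120 / 35.01 = 289.0603
CPM(unstimulated rep2) = 41184 / 22.94 = 1795.2921
CPM(bortezomib-stimulated rep1) = 59981 / 49.46 = 1212.7173
CPM(bortezomib-stimulated rep2) = 71593 / 36.25 = 1974.9793
mean CPM(unstimulated) = 1042.1762; mean CPM(bortezomib-stimulated) = 1593.8483
Fold change = 1593.8483 / 1042.1762 = 1.52935
log2(1.52935) = 0.6129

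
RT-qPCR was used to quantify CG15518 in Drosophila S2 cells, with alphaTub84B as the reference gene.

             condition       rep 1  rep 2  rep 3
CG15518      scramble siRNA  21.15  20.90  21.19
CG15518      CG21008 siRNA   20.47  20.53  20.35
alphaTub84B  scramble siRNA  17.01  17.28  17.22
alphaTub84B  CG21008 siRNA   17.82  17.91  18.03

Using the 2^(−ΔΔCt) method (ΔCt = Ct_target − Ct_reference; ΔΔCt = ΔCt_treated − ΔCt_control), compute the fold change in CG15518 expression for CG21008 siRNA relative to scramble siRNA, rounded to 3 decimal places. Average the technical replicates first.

Mean Ct: CG15518 scramble siRNA 21.080; CG15518 CG21008 siRNA 20.450; alphaTub84B scramble siRNA 17.170; alphaTub84B CG21008 siRNA 17.920
ΔCt(scramble siRNA) = 21.080 − 17.170 = 3.910
ΔCt(CG21008 siRNA) = 20.450 − 17.920 = 2.530
ΔΔCt = 2.530 − 3.910 = -1.380
Fold change = 2^(−(-1.380)) = 2^1.380 = 2.6027

2.603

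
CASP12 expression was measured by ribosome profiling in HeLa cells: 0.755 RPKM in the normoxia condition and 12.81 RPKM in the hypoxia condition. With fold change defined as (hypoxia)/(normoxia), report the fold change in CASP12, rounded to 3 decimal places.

Fold change = 12.81 / 0.755 = 16.9669
CASP12 is upregulated.

16.967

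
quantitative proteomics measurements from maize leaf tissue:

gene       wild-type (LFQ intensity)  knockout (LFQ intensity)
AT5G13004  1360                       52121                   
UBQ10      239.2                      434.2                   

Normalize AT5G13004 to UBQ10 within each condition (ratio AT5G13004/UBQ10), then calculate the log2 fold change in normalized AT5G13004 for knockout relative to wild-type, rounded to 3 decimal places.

4.400

AT5G13004/UBQ10 (wild-type) = 1360 / 239.2 = 5.6856
AT5G13004/UBQ10 (knockout) = 52121 / 434.2 = 120.04
Fold change = 120.04 / 5.6856 = 21.1128
log2(21.1128) = 4.4000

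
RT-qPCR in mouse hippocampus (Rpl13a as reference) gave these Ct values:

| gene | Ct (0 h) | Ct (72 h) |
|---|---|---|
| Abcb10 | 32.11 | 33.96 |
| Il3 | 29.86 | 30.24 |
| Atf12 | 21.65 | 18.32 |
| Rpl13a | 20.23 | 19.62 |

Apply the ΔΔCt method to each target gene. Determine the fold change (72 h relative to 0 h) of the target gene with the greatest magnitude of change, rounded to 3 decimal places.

6.589

Abcb10: ΔΔCt = (33.96−19.62) − (32.11−20.23) = 14.34 − 11.88 = 2.46; fold change = 2^-2.46 = 0.182
Il3: ΔΔCt = (30.24−19.62) − (29.86−20.23) = 10.62 − 9.63 = 0.99; fold change = 2^-0.99 = 0.503
Atf12: ΔΔCt = (18.32−19.62) − (21.65−20.23) = -1.30 − 1.42 = -2.72; fold change = 2^2.72 = 6.589
Atf12 has the largest |ΔΔCt| = 2.72.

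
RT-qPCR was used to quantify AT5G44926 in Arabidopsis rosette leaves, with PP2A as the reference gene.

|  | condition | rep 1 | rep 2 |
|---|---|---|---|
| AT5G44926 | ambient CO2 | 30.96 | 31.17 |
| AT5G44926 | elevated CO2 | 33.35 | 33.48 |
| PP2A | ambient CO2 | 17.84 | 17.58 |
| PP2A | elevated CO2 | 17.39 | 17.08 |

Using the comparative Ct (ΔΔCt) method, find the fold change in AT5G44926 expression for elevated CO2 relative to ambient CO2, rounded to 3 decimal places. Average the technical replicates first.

Mean Ct: AT5G44926 ambient CO2 31.065; AT5G44926 elevated CO2 33.415; PP2A ambient CO2 17.710; PP2A elevated CO2 17.235
ΔCt(ambient CO2) = 31.065 − 17.710 = 13.355
ΔCt(elevated CO2) = 33.415 − 17.235 = 16.180
ΔΔCt = 16.180 − 13.355 = 2.825
Fold change = 2^(−2.825) = 0.1411

0.141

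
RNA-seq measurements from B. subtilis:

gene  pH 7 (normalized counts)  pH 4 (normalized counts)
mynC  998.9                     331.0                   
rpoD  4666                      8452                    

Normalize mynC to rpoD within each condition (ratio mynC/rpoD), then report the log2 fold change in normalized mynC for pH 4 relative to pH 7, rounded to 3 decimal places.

mynC/rpoD (pH 7) = 998.9 / 4666 = 0.21408
mynC/rpoD (pH 4) = 331.0 / 8452 = 0.039162
Fold change = 0.039162 / 0.21408 = 0.1829
log2(0.1829) = -2.4506

-2.451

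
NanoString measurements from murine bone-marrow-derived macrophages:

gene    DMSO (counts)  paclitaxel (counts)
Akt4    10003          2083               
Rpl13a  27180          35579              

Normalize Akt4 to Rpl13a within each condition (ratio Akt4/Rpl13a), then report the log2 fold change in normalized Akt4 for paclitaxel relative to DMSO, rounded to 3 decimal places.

-2.652

Akt4/Rpl13a (DMSO) = 10003 / 27180 = 0.36803
Akt4/Rpl13a (paclitaxel) = 2083 / 35579 = 0.058546
Fold change = 0.058546 / 0.36803 = 0.1591
log2(0.1591) = -2.6522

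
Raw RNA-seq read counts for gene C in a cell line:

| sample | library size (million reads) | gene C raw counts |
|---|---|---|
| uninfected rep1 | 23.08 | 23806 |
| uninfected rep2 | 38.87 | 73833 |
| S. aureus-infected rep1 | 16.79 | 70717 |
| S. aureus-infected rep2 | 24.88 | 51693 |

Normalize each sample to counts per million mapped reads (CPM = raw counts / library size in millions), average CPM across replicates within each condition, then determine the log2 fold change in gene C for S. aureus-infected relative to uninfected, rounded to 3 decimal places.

CPM(uninfected rep1) = 23806 / 23.08 = 1031.4558
CPM(uninfected rep2) = 73833 / 38.87 = 1899.4855
CPM(S. aureus-infected rep1) = 70717 / 16.79 = 4211.8523
CPM(S. aureus-infected rep2) = 51693 / 24.88 = 2077.6929
mean CPM(uninfected) = 1465.4706; mean CPM(S. aureus-infected) = 3144.7726
Fold change = 3144.7726 / 1465.4706 = 2.14591
log2(2.14591) = 1.1016

1.102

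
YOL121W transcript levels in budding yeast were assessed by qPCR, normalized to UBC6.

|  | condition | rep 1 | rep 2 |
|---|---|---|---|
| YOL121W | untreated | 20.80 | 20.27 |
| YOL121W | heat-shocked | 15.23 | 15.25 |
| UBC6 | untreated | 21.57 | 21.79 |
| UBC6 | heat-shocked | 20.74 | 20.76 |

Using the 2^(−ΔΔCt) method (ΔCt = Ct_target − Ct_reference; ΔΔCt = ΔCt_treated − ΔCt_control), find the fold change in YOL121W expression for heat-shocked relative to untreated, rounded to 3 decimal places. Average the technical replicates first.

Mean Ct: YOL121W untreated 20.535; YOL121W heat-shocked 15.240; UBC6 untreated 21.680; UBC6 heat-shocked 20.750
ΔCt(untreated) = 20.535 − 21.680 = -1.145
ΔCt(heat-shocked) = 15.240 − 20.750 = -5.510
ΔΔCt = -5.510 − (-1.145) = -4.365
Fold change = 2^(−(-4.365)) = 2^4.365 = 20.6061

20.606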